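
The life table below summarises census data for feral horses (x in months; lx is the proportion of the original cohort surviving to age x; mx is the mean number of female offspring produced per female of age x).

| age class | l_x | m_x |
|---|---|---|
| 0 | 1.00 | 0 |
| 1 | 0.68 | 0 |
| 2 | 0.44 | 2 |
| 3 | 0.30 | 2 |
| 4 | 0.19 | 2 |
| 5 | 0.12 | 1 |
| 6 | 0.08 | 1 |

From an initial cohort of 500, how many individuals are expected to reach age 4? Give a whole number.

95

Expected survivors = N0 · l_4 = 500 × 0.19 = 95 → 95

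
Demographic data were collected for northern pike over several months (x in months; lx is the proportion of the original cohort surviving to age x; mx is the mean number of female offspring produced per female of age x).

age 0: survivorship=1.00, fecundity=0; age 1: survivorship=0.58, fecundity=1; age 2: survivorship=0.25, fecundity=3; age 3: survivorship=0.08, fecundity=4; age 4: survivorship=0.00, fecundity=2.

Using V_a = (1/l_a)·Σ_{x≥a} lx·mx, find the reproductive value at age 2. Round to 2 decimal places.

lx·mx for x ≥ 2: 0.75, 0.32, 0 → sum = 1.07
V_2 = 1.07 / l_2 = 1.07 / 0.25 = 4.28 → 4.28

4.28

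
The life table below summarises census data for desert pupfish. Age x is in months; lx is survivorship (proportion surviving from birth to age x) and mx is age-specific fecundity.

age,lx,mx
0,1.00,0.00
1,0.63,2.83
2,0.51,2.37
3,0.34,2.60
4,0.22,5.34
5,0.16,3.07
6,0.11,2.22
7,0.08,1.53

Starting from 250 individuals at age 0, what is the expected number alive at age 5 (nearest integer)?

Expected survivors = N0 · l_5 = 250 × 0.16 = 40 → 40

40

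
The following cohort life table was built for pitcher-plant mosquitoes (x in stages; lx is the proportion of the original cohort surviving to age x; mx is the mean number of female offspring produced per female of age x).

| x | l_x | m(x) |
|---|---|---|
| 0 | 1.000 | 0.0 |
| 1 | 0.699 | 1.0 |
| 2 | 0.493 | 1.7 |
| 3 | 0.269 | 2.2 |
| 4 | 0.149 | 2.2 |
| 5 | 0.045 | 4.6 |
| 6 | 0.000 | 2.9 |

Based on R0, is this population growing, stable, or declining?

R0 = Σ lx·mx = 0 + 0.699 + 0.8381 + 0.5918 + 0.3278 + 0.207 + 0 = 2.6637
R0 > 1, so the population is growing.

growing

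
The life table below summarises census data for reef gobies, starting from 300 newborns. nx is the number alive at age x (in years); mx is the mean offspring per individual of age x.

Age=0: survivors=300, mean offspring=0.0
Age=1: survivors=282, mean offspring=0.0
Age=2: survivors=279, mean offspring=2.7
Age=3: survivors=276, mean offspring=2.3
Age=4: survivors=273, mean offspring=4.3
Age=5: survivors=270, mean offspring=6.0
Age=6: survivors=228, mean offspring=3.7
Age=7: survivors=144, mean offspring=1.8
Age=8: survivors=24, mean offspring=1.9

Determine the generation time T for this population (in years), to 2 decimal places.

4.40

lx = nx/n0 = nx/300: 1, 0.94, 0.93, 0.92, 0.91, 0.9, 0.76, 0.48, 0.08
lx·mx: 0, 0, 2.511, 2.116, 3.913, 5.4, 2.812, 0.864, 0.152 → R0 = 17.768
x·lx·mx: 0, 0, 5.022, 6.348, 15.652, 27, 16.872, 6.048, 1.216 → Σ = 78.158
T = 78.158 / 17.768 = 4.398807… → 4.40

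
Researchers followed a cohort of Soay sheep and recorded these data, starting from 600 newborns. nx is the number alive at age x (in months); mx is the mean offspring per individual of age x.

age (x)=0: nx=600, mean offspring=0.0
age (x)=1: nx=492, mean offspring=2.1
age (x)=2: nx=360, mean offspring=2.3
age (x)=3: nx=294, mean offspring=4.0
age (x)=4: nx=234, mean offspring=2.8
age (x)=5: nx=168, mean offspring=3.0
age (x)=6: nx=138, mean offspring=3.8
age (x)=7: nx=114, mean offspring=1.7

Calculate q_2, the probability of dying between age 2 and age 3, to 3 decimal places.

lx = nx/n0 = nx/600: 1, 0.82, 0.6, 0.49, 0.39, 0.28, 0.23, 0.19
q_2 = (l_2 − l_3) / l_2 = (0.6 − 0.49) / 0.6
     = 0.11 / 0.6 = 0.183333… → 0.183

0.183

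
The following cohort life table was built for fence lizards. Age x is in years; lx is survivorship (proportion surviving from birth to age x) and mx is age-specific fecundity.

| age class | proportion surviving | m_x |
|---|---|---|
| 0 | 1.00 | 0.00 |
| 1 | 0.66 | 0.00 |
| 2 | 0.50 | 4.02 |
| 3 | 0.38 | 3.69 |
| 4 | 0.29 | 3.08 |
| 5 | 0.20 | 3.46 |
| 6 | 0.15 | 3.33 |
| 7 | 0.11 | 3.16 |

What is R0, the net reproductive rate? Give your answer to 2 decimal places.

lx·mx by age: 0, 0, 2.01, 1.4022, 0.8932, 0.692, 0.4995, 0.3476
R0 = Σ lx·mx = 5.8445 → 5.84

5.84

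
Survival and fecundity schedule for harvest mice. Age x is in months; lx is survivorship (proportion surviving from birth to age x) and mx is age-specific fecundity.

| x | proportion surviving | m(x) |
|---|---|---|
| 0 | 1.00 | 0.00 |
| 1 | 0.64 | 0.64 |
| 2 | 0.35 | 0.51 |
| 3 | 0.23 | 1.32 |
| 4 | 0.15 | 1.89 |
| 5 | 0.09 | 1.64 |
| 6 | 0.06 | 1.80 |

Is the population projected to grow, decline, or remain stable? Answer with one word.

R0 = Σ lx·mx = 0 + 0.4096 + 0.1785 + 0.3036 + 0.2835 + 0.1476 + 0.108 = 1.4308
R0 > 1, so the population is growing.

growing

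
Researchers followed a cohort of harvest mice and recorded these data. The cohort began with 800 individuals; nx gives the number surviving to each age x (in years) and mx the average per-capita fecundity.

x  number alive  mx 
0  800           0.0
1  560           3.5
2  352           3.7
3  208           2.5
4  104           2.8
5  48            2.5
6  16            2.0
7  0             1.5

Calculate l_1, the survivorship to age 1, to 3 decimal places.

l_1 = n_1/n_0 = 560/800 = 0.7 → 0.700

0.700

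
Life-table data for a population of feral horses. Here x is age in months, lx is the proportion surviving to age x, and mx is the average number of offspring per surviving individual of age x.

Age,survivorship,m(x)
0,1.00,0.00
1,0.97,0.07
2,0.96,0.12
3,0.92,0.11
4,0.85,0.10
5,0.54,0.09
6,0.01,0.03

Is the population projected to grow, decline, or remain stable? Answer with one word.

R0 = Σ lx·mx = 0 + 0.0679 + 0.1152 + 0.1012 + 0.085 + 0.0486 + 0.0003 = 0.4182
R0 < 1, so the population is declining.

declining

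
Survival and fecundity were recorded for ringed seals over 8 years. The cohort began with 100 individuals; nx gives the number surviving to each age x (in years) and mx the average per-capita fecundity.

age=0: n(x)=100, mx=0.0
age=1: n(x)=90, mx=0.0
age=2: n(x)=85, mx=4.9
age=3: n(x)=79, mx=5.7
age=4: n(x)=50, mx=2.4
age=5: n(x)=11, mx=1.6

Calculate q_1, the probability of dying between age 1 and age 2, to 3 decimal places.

0.056

lx = nx/n0 = nx/100: 1, 0.9, 0.85, 0.79, 0.5, 0.11
q_1 = (l_1 − l_2) / l_1 = (0.9 − 0.85) / 0.9
     = 0.05 / 0.9 = 0.055556… → 0.056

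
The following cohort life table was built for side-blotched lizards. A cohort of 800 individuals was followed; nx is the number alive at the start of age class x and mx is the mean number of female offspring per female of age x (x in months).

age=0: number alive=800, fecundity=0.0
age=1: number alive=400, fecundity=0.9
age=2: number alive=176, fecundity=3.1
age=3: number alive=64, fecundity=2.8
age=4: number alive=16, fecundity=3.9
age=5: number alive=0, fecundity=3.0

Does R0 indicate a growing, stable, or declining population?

growing

lx = nx/n0 = nx/800: 1, 0.5, 0.22, 0.08, 0.02, 0
R0 = Σ lx·mx = 0 + 0.45 + 0.682 + 0.224 + 0.078 + 0 = 1.434
R0 > 1, so the population is growing.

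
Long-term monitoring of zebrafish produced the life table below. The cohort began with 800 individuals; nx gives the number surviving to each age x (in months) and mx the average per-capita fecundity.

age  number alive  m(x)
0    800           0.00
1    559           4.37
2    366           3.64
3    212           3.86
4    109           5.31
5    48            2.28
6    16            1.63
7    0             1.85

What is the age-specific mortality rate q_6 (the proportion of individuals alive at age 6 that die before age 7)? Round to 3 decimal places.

lx = nx/n0 = nx/800: 1, 0.69875, 0.4575, 0.265, 0.13625, 0.06, 0.02, 0
q_6 = (l_6 − l_7) / l_6 = (0.02 − 0) / 0.02
     = 0.02 / 0.02 = 1 → 1.000

1.000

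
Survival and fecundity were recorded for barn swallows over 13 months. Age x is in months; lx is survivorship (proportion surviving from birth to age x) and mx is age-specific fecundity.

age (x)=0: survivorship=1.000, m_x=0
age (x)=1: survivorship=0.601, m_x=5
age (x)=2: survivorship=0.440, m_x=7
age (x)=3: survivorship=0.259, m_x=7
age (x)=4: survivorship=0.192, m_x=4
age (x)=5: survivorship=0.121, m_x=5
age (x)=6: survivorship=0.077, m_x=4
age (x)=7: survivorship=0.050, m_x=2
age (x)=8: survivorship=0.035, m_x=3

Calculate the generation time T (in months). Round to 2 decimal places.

2.46

lx·mx: 0, 3.005, 3.08, 1.813, 0.768, 0.605, 0.308, 0.1, 0.105 → R0 = 9.784
x·lx·mx: 0, 3.005, 6.16, 5.439, 3.072, 3.025, 1.848, 0.7, 0.84 → Σ = 24.089
T = 24.089 / 9.784 = 2.462081… → 2.46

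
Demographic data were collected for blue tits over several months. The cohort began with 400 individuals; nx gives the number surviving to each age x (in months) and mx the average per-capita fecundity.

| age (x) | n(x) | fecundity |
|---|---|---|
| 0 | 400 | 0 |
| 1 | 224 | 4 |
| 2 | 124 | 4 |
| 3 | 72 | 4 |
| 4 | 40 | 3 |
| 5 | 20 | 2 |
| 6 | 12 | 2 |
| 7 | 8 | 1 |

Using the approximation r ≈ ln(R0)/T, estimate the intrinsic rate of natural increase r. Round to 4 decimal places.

0.7954

lx = nx/n0 = nx/400: 1, 0.56, 0.31, 0.18, 0.1, 0.05, 0.03, 0.02
R0 = Σ lx·mx = 0 + 2.24 + 1.24 + 0.72 + 0.3 + 0.1 + 0.06 + 0.02 = 4.68
Σ x·lx·mx = 9.08; T = 9.08/4.68 = 1.94017…
r ≈ ln(R0)/T = ln(4.68)/1.94017… = 0.795444… → 0.7954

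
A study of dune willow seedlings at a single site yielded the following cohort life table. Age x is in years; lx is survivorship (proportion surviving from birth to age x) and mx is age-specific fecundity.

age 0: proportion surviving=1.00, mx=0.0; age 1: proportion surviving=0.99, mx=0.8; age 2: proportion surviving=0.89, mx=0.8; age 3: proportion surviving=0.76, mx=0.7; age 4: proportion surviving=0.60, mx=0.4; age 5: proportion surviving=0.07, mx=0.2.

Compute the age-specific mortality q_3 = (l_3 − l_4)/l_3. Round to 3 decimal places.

q_3 = (l_3 − l_4) / l_3 = (0.76 − 0.6) / 0.76
     = 0.16 / 0.76 = 0.210526… → 0.211

0.211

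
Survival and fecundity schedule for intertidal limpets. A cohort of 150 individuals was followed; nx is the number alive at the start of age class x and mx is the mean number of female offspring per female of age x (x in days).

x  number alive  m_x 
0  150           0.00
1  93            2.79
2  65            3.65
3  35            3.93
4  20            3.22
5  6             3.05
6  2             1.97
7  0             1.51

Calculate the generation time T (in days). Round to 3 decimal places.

lx = nx/n0 = nx/150: 1, 0.62, 0.43333…, 0.23333…, 0.13333…, 0.04, 0.01333…, 0
lx·mx: 0, 1.7298, 1.581667…, 0.917…, 0.429333…, 0.122, 0.026267…, 0 → R0 = 4.806067…
x·lx·mx: 0, 1.7298, 3.163333…, 2.751…, 1.717333…, 0.61, 0.1576…, 0 → Σ = 10.129067…
T = 10.129067… / 4.806067… = 2.107559… → 2.108

2.108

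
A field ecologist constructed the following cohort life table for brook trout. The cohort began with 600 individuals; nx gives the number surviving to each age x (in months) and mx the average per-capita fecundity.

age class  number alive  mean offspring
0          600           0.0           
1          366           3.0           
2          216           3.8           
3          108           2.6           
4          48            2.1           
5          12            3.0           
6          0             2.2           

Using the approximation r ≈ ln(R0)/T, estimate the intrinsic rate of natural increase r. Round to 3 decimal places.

lx = nx/n0 = nx/600: 1, 0.61, 0.36, 0.18, 0.08, 0.02, 0
R0 = Σ lx·mx = 0 + 1.83 + 1.368 + 0.468 + 0.168 + 0.06 + 0 = 3.894
Σ x·lx·mx = 6.942; T = 6.942/3.894 = 1.78274…
r ≈ ln(R0)/T = ln(3.894)/1.78274… = 0.76255… → 0.763

0.763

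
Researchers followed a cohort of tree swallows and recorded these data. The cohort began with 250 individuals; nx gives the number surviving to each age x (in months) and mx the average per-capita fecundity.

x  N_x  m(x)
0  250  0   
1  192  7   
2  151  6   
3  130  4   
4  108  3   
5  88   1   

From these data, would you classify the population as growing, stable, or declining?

growing

lx = nx/n0 = nx/250: 1, 0.768, 0.604, 0.52, 0.432, 0.352
R0 = Σ lx·mx = 0 + 5.376 + 3.624 + 2.08 + 1.296 + 0.352 = 12.728
R0 > 1, so the population is growing.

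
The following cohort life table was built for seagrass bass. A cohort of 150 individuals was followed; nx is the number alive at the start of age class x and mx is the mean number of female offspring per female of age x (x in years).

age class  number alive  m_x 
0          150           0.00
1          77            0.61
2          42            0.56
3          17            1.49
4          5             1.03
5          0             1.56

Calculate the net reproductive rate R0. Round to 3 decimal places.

0.673

lx = nx/n0 = nx/150: 1, 0.51333…, 0.28, 0.11333…, 0.03333…, 0
lx·mx by age: 0, 0.313133…, 0.1568, 0.168867…, 0.034333…, 0
R0 = Σ lx·mx = 0.673133… → 0.673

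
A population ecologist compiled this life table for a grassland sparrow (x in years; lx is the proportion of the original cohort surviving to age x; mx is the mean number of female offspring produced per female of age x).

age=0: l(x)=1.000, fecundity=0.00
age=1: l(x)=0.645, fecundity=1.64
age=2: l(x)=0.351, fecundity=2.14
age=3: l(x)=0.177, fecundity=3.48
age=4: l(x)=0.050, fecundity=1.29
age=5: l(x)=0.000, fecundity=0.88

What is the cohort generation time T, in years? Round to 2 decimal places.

1.87

lx·mx: 0, 1.0578, 0.75114, 0.61596, 0.0645, 0 → R0 = 2.4894
x·lx·mx: 0, 1.0578, 1.50228, 1.84788, 0.258, 0 → Σ = 4.66596
T = 4.66596 / 2.4894 = 1.874331… → 1.87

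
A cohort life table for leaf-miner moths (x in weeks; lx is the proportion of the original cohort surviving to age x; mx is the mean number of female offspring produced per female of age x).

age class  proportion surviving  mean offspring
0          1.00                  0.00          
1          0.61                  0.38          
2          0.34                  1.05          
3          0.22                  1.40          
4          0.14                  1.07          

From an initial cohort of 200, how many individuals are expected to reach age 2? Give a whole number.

Expected survivors = N0 · l_2 = 200 × 0.34 = 68 → 68

68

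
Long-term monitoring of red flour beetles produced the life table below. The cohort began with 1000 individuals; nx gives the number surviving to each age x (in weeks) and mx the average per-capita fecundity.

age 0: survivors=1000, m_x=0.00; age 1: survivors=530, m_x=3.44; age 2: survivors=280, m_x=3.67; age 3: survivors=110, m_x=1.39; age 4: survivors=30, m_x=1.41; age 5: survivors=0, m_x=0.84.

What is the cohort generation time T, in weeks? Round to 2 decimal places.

lx = nx/n0 = nx/1000: 1, 0.53, 0.28, 0.11, 0.03, 0
lx·mx: 0, 1.8232, 1.0276, 0.1529, 0.0423, 0 → R0 = 3.046
x·lx·mx: 0, 1.8232, 2.0552, 0.4587, 0.1692, 0 → Σ = 4.5063
T = 4.5063 / 3.046 = 1.479416… → 1.48

1.48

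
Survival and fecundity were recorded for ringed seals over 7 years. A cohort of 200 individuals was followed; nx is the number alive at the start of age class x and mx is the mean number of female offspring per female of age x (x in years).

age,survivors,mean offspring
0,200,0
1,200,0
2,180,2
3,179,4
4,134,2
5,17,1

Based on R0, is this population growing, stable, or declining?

growing

lx = nx/n0 = nx/200: 1, 1, 0.9, 0.895, 0.67, 0.085
R0 = Σ lx·mx = 0 + 0 + 1.8 + 3.58 + 1.34 + 0.085 = 6.805
R0 > 1, so the population is growing.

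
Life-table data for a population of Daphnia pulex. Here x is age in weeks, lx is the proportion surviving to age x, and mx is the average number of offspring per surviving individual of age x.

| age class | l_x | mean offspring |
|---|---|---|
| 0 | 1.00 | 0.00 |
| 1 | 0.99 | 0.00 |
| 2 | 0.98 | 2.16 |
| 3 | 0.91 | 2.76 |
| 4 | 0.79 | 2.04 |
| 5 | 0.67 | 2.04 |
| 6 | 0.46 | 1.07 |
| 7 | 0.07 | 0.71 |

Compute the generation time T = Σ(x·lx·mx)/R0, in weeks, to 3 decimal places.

3.479

lx·mx: 0, 0, 2.1168, 2.5116, 1.6116, 1.3668, 0.4922, 0.0497 → R0 = 8.1487
x·lx·mx: 0, 0, 4.2336, 7.5348, 6.4464, 6.834, 2.9532, 0.3479 → Σ = 28.3499
T = 28.3499 / 8.1487 = 3.47907… → 3.479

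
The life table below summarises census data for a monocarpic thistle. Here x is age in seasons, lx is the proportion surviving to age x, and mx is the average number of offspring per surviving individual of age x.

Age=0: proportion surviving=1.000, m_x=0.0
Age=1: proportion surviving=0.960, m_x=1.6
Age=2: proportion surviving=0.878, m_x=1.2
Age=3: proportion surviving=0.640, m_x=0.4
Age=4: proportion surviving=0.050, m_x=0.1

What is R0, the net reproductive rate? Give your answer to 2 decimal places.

2.85

lx·mx by age: 0, 1.536, 1.0536, 0.256, 0.005
R0 = Σ lx·mx = 2.8506 → 2.85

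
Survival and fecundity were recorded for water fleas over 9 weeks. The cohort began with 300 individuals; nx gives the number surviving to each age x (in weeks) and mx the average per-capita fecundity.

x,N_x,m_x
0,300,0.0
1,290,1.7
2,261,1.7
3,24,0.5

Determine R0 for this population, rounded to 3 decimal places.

3.162

lx = nx/n0 = nx/300: 1, 0.96667…, 0.87, 0.08
lx·mx by age: 0, 1.643333…, 1.479, 0.04
R0 = Σ lx·mx = 3.162333… → 3.162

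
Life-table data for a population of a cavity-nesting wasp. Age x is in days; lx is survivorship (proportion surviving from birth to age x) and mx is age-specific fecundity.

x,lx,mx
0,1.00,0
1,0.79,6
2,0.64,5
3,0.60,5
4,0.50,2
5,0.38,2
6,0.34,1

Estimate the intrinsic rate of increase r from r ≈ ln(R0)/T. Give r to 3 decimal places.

R0 = Σ lx·mx = 0 + 4.74 + 3.2 + 3 + 1 + 0.76 + 0.34 = 13.04
Σ x·lx·mx = 29.98; T = 29.98/13.04 = 2.29908…
r ≈ ln(R0)/T = ln(13.04)/2.29908… = 1.11698… → 1.117

1.117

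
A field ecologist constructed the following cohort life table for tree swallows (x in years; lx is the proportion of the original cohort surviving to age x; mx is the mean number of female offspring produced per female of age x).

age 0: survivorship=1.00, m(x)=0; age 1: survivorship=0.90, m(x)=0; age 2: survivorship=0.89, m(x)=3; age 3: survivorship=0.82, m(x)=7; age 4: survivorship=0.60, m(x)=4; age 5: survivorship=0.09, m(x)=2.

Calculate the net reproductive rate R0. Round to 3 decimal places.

10.990

lx·mx by age: 0, 0, 2.67, 5.74, 2.4, 0.18
R0 = Σ lx·mx = 10.99 → 10.990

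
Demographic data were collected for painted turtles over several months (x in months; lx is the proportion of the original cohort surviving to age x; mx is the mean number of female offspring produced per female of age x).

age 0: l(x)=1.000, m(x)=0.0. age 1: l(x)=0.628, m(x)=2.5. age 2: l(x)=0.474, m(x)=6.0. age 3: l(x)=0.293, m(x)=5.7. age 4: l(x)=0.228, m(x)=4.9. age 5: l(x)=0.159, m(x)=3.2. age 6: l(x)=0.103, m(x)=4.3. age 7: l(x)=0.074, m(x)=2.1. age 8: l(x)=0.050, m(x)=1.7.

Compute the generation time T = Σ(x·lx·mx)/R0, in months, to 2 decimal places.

2.82

lx·mx: 0, 1.57, 2.844, 1.6701, 1.1172, 0.5088, 0.4429, 0.1554, 0.085 → R0 = 8.3934
x·lx·mx: 0, 1.57, 5.688, 5.0103, 4.4688, 2.544, 2.6574, 1.0878, 0.68 → Σ = 23.7063
T = 23.7063 / 8.3934 = 2.824398… → 2.82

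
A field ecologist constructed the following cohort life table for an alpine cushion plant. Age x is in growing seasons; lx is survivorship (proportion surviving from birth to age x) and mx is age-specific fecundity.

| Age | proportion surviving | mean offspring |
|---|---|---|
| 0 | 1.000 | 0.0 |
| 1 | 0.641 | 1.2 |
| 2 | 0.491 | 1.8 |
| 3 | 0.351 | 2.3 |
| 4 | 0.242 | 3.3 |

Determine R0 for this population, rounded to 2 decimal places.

3.26

lx·mx by age: 0, 0.7692, 0.8838, 0.8073, 0.7986
R0 = Σ lx·mx = 3.2589 → 3.26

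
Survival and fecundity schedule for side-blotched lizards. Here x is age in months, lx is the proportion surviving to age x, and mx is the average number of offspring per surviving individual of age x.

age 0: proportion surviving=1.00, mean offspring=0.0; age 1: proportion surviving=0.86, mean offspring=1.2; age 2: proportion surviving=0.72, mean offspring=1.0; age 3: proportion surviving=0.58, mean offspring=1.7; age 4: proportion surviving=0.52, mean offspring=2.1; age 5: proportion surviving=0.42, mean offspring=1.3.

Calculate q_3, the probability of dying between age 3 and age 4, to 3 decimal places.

q_3 = (l_3 − l_4) / l_3 = (0.58 − 0.52) / 0.58
     = 0.06 / 0.58 = 0.103448… → 0.103

0.103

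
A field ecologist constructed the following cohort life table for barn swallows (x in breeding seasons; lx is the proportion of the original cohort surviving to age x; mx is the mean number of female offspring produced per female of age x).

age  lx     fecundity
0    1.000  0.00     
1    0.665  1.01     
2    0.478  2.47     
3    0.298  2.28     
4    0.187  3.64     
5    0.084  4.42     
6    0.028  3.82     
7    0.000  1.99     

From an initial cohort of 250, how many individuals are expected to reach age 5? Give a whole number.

Expected survivors = N0 · l_5 = 250 × 0.084 = 21 → 21

21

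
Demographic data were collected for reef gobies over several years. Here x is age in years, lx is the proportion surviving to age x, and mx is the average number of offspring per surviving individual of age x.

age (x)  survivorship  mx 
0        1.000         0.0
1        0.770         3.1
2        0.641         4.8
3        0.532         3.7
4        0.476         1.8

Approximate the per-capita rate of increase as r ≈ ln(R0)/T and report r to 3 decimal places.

0.981

R0 = Σ lx·mx = 0 + 2.387 + 3.0768 + 1.9684 + 0.8568 = 8.289
Σ x·lx·mx = 17.873; T = 17.873/8.289 = 2.15623…
r ≈ ln(R0)/T = ln(8.289)/2.15623… = 0.98085… → 0.981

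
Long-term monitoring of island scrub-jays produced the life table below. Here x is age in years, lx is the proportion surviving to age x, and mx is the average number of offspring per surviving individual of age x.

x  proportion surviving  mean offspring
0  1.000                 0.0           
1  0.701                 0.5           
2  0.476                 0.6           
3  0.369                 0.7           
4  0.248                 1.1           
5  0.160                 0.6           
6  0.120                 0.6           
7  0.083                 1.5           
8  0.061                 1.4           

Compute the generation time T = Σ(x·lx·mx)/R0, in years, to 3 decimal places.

3.401

lx·mx: 0, 0.3505, 0.2856, 0.2583, 0.2728, 0.096, 0.072, 0.1245, 0.0854 → R0 = 1.5451
x·lx·mx: 0, 0.3505, 0.5712, 0.7749, 1.0912, 0.48, 0.432, 0.8715, 0.6832 → Σ = 5.2545
T = 5.2545 / 1.5451 = 3.400751… → 3.401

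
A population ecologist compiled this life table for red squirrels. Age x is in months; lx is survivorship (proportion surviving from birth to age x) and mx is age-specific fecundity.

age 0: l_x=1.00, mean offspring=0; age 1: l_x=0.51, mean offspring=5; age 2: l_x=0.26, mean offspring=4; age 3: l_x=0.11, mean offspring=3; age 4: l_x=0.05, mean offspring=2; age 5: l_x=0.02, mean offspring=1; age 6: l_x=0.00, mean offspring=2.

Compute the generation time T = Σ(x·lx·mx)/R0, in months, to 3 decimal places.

1.515

lx·mx: 0, 2.55, 1.04, 0.33, 0.1, 0.02, 0 → R0 = 4.04
x·lx·mx: 0, 2.55, 2.08, 0.99, 0.4, 0.1, 0 → Σ = 6.12
T = 6.12 / 4.04 = 1.514851… → 1.515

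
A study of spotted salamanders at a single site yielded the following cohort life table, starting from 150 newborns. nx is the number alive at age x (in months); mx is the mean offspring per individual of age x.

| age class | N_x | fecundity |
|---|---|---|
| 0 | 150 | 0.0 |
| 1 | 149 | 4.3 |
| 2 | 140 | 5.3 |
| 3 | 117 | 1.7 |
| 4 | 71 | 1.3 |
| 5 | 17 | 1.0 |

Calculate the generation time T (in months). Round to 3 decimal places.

lx = nx/n0 = nx/150: 1, 0.99333…, 0.93333…, 0.78, 0.47333…, 0.11333…
lx·mx: 0, 4.271333…, 4.946667…, 1.326, 0.615333…, 0.113333… → R0 = 11.272667…
x·lx·mx: 0, 4.271333…, 9.893333…, 3.978, 2.461333…, 0.566667… → Σ = 21.170667…
T = 21.170667… / 11.272667… = 1.878053… → 1.878

1.878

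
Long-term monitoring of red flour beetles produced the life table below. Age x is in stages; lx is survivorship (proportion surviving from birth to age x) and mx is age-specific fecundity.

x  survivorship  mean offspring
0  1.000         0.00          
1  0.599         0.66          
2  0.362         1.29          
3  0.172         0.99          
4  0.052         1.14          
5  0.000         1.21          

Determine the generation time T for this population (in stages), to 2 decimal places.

lx·mx: 0, 0.39534, 0.46698, 0.17028, 0.05928, 0 → R0 = 1.09188
x·lx·mx: 0, 0.39534, 0.93396, 0.51084, 0.23712, 0 → Σ = 2.07726
T = 2.07726 / 1.09188 = 1.902462… → 1.90

1.90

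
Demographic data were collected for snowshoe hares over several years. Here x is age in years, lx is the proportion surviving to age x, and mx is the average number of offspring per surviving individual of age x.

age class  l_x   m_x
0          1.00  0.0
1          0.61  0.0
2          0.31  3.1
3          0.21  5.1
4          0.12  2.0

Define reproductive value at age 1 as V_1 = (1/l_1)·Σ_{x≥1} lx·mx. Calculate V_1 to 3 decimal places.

lx·mx for x ≥ 1: 0, 0.961, 1.071, 0.24 → sum = 2.272
V_1 = 2.272 / l_1 = 2.272 / 0.61 = 3.72459… → 3.725

3.725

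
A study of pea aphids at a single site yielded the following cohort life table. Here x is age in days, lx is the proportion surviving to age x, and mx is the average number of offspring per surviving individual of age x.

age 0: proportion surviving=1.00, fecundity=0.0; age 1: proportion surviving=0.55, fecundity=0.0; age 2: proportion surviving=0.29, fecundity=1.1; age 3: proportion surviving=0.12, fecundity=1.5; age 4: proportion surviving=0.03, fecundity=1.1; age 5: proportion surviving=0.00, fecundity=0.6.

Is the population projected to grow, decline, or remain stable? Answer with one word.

R0 = Σ lx·mx = 0 + 0 + 0.319 + 0.18 + 0.033 + 0 = 0.532
R0 < 1, so the population is declining.

declining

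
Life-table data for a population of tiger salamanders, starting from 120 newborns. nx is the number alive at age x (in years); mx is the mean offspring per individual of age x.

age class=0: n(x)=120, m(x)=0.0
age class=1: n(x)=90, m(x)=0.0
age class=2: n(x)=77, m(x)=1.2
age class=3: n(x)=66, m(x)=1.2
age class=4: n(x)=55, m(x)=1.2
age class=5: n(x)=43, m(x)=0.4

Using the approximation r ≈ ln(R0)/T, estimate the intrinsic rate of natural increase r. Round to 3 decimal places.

0.248

lx = nx/n0 = nx/120: 1, 0.75, 0.64167…, 0.55, 0.45833…, 0.35833…
R0 = Σ lx·mx = 0 + 0 + 0.77… + 0.66 + 0.55… + 0.14333… = 2.123333…
Σ x·lx·mx = 6.436667…; T = 6.436667…/2.123333… = 3.0314…
r ≈ ln(R0)/T = ln(2.123333…)/3.0314… = 0.2484… → 0.248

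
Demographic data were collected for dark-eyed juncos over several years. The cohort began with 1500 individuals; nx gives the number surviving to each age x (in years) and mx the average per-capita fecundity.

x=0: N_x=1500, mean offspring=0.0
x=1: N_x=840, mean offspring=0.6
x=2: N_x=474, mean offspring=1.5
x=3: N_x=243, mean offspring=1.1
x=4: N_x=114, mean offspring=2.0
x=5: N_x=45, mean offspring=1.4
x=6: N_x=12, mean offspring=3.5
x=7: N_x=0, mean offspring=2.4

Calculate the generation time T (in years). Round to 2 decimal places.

lx = nx/n0 = nx/1500: 1, 0.56, 0.316, 0.162, 0.076, 0.03, 0.008, 0
lx·mx: 0, 0.336, 0.474, 0.1782, 0.152, 0.042, 0.028, 0 → R0 = 1.2102
x·lx·mx: 0, 0.336, 0.948, 0.5346, 0.608, 0.21, 0.168, 0 → Σ = 2.8046
T = 2.8046 / 1.2102 = 2.317468… → 2.32

2.32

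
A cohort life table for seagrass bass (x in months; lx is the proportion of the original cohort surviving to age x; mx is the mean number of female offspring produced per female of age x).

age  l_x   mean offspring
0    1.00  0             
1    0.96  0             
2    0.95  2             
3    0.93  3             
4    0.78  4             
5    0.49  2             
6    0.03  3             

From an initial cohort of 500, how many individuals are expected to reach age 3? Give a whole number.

465

Expected survivors = N0 · l_3 = 500 × 0.93 = 465 → 465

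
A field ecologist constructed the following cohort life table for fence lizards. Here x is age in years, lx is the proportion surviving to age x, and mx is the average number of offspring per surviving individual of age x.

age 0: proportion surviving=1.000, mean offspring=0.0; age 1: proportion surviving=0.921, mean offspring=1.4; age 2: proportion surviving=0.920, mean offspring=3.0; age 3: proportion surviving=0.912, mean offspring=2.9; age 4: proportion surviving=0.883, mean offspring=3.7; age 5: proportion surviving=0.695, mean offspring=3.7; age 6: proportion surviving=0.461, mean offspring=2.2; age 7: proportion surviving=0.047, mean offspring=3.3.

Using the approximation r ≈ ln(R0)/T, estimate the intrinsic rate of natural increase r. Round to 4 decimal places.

0.7497

R0 = Σ lx·mx = 0 + 1.2894 + 2.76 + 2.6448 + 3.2671 + 2.5715 + 1.0142 + 0.1551 = 13.7021
Σ x·lx·mx = 47.8406; T = 47.8406/13.7021 = 3.49148…
r ≈ ln(R0)/T = ln(13.7021)/3.49148… = 0.749696… → 0.7497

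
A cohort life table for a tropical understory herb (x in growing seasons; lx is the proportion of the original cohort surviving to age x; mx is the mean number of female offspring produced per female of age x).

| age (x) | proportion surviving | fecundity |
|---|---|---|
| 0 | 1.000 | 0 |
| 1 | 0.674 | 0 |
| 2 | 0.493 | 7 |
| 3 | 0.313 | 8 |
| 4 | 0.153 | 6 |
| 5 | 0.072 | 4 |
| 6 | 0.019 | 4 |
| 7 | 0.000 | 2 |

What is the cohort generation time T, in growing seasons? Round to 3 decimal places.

2.761

lx·mx: 0, 0, 3.451, 2.504, 0.918, 0.288, 0.076, 0 → R0 = 7.237
x·lx·mx: 0, 0, 6.902, 7.512, 3.672, 1.44, 0.456, 0 → Σ = 19.982
T = 19.982 / 7.237 = 2.761089… → 2.761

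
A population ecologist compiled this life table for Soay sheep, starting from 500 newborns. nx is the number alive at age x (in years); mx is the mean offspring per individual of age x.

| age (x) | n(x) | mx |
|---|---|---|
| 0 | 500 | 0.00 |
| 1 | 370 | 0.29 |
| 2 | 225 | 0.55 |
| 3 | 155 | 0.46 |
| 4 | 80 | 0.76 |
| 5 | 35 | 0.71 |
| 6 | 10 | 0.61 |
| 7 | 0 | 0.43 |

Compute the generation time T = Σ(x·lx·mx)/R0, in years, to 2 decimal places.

lx = nx/n0 = nx/500: 1, 0.74, 0.45, 0.31, 0.16, 0.07, 0.02, 0
lx·mx: 0, 0.2146, 0.2475, 0.1426, 0.1216, 0.0497, 0.0122, 0 → R0 = 0.7882
x·lx·mx: 0, 0.2146, 0.495, 0.4278, 0.4864, 0.2485, 0.0732, 0 → Σ = 1.9455
T = 1.9455 / 0.7882 = 2.468282… → 2.47

2.47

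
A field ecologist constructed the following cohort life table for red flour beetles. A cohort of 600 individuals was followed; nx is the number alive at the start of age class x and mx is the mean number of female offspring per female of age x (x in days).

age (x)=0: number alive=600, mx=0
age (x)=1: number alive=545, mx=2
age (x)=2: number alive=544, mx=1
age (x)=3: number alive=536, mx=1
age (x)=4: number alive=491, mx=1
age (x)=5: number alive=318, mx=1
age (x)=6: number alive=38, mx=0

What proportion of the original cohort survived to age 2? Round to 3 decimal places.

l_2 = n_2/n_0 = 544/600 = 0.906667… → 0.907

0.907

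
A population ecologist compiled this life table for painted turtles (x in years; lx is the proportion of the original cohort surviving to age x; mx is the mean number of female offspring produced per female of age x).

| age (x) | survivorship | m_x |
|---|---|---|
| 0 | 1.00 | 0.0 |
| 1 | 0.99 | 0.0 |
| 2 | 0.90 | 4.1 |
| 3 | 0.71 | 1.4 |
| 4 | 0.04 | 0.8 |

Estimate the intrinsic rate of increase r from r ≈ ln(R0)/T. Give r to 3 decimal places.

0.697

R0 = Σ lx·mx = 0 + 0 + 3.69 + 0.994 + 0.032 = 4.716
Σ x·lx·mx = 10.49; T = 10.49/4.716 = 2.22434…
r ≈ ln(R0)/T = ln(4.716)/2.22434… = 0.69727… → 0.697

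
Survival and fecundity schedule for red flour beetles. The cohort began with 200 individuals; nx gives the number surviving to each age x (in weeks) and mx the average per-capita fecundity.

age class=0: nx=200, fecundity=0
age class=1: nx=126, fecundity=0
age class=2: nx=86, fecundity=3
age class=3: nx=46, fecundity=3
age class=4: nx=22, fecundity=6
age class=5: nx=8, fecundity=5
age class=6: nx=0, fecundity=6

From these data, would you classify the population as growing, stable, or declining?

lx = nx/n0 = nx/200: 1, 0.63, 0.43, 0.23, 0.11, 0.04, 0
R0 = Σ lx·mx = 0 + 0 + 1.29 + 0.69 + 0.66 + 0.2 + 0 = 2.84
R0 > 1, so the population is growing.

growing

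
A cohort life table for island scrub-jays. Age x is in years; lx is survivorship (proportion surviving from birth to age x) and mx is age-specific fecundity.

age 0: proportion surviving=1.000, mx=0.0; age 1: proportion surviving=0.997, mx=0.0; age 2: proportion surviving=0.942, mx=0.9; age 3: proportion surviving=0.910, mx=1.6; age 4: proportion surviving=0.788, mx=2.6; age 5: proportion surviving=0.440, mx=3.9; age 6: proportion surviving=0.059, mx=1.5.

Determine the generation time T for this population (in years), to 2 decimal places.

lx·mx: 0, 0, 0.8478, 1.456, 2.0488, 1.716, 0.0885 → R0 = 6.1571
x·lx·mx: 0, 0, 1.6956, 4.368, 8.1952, 8.58, 0.531 → Σ = 23.3698
T = 23.3698 / 6.1571 = 3.795586… → 3.80

3.80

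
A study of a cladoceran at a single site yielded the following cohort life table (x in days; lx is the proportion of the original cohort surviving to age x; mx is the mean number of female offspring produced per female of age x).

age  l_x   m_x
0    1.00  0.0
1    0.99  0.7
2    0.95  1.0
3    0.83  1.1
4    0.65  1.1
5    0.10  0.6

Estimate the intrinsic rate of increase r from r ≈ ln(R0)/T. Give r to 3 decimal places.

0.472

R0 = Σ lx·mx = 0 + 0.693 + 0.95 + 0.913 + 0.715 + 0.06 = 3.331
Σ x·lx·mx = 8.492; T = 8.492/3.331 = 2.54938…
r ≈ ln(R0)/T = ln(3.331)/2.54938… = 0.47199… → 0.472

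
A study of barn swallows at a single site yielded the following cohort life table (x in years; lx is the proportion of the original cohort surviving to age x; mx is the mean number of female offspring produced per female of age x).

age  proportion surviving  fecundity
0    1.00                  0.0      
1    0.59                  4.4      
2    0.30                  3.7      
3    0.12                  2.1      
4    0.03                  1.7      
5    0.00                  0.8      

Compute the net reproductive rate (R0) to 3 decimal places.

4.009

lx·mx by age: 0, 2.596, 1.11, 0.252, 0.051, 0
R0 = Σ lx·mx = 4.009 → 4.009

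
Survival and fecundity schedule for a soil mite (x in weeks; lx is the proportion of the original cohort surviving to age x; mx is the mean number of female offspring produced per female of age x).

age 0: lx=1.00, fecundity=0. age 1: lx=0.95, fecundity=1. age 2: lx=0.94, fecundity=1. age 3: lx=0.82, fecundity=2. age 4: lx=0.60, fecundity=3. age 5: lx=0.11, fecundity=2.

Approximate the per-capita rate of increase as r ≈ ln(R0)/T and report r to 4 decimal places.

R0 = Σ lx·mx = 0 + 0.95 + 0.94 + 1.64 + 1.8 + 0.22 = 5.55
Σ x·lx·mx = 16.05; T = 16.05/5.55 = 2.89189…
r ≈ ln(R0)/T = ln(5.55)/2.89189… = 0.592622… → 0.5926

0.5926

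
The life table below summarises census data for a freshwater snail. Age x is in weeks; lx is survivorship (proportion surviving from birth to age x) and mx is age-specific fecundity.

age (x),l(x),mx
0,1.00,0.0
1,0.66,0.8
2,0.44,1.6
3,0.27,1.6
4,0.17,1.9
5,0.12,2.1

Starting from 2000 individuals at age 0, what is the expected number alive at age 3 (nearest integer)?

540

Expected survivors = N0 · l_3 = 2000 × 0.27 = 540 → 540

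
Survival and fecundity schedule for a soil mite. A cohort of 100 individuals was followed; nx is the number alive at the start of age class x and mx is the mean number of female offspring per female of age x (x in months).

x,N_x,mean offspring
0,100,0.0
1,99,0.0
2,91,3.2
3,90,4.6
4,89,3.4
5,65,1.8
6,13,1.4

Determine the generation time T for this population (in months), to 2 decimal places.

lx = nx/n0 = nx/100: 1, 0.99, 0.91, 0.9, 0.89, 0.65, 0.13
lx·mx: 0, 0, 2.912, 4.14, 3.026, 1.17, 0.182 → R0 = 11.43
x·lx·mx: 0, 0, 5.824, 12.42, 12.104, 5.85, 1.092 → Σ = 37.29
T = 37.29 / 11.43 = 3.262467… → 3.26

3.26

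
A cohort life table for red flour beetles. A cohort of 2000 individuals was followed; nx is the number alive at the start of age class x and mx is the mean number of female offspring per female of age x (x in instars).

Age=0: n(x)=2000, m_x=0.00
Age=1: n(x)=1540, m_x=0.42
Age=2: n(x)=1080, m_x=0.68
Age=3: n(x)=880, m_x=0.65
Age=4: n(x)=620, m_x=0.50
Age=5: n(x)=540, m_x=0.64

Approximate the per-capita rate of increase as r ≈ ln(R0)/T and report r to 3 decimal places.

lx = nx/n0 = nx/2000: 1, 0.77, 0.54, 0.44, 0.31, 0.27
R0 = Σ lx·mx = 0 + 0.3234 + 0.3672 + 0.286 + 0.155 + 0.1728 = 1.3044
Σ x·lx·mx = 3.3998; T = 3.3998/1.3044 = 2.60641…
r ≈ ln(R0)/T = ln(1.3044)/2.60641… = 0.10196… → 0.102

0.102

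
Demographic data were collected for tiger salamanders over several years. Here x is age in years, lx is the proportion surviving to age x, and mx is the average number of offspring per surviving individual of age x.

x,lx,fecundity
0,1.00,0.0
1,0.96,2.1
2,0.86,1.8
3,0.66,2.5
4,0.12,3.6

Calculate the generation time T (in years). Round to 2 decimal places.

2.09

lx·mx: 0, 2.016, 1.548, 1.65, 0.432 → R0 = 5.646
x·lx·mx: 0, 2.016, 3.096, 4.95, 1.728 → Σ = 11.79
T = 11.79 / 5.646 = 2.088204… → 2.09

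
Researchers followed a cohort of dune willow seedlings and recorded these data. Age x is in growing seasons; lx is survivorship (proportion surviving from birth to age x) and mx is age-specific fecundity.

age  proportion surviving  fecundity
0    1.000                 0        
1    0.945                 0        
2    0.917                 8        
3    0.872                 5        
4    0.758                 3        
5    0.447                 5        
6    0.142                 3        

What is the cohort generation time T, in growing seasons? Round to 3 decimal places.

lx·mx: 0, 0, 7.336, 4.36, 2.274, 2.235, 0.426 → R0 = 16.631
x·lx·mx: 0, 0, 14.672, 13.08, 9.096, 11.175, 2.556 → Σ = 50.579
T = 50.579 / 16.631 = 3.041248… → 3.041

3.041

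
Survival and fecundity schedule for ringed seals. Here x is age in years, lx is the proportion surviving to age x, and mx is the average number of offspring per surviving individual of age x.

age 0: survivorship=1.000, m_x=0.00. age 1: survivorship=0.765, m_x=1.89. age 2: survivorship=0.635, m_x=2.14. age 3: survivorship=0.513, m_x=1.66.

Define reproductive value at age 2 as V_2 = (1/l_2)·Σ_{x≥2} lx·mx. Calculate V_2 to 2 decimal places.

lx·mx for x ≥ 2: 1.3589, 0.85158 → sum = 2.21048
V_2 = 2.21048 / l_2 = 2.21048 / 0.635 = 3.481071… → 3.48

3.48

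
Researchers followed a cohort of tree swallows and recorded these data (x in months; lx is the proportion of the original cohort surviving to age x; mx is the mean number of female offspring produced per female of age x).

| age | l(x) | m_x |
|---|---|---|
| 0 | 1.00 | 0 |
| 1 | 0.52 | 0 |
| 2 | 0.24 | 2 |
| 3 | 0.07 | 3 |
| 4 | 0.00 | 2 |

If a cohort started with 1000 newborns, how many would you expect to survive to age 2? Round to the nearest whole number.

240

Expected survivors = N0 · l_2 = 1000 × 0.24 = 240 → 240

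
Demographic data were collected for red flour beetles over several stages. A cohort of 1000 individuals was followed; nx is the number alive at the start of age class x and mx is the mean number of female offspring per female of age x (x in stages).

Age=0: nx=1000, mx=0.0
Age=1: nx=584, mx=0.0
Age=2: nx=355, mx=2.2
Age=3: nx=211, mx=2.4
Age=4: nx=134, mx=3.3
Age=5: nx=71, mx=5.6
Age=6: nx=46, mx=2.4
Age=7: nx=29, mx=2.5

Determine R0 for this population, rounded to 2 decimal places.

lx = nx/n0 = nx/1000: 1, 0.584, 0.355, 0.211, 0.134, 0.071, 0.046, 0.029
lx·mx by age: 0, 0, 0.781, 0.5064, 0.4422, 0.3976, 0.1104, 0.0725
R0 = Σ lx·mx = 2.3101 → 2.31

2.31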